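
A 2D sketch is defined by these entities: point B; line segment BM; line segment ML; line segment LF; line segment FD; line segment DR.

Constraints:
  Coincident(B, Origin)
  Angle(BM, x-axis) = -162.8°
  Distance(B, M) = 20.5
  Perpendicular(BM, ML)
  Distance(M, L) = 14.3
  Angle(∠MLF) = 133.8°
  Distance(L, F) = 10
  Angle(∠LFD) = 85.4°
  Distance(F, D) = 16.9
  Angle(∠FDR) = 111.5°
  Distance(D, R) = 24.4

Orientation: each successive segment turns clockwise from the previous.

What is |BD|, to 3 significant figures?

8.53

B is at the origin; BM runs at -162.8° with length 20.5, so M = (-19.6, -6.06). The perpendicularity gives ML at right angles to BM, so ML runs at 107°; with |ML| = 14.3, L = (-23.8, 7.60). ∠MLF = 133.8° gives LF at 61.0° from the x-axis; with |LF| = 10.0, F = (-19.0, 16.3). ∠LFD = 85.4° gives FD at -33.6° from the x-axis; with |FD| = 16.9, D = (-4.89, 6.99). Then |BD| = |D − B| = 8.53.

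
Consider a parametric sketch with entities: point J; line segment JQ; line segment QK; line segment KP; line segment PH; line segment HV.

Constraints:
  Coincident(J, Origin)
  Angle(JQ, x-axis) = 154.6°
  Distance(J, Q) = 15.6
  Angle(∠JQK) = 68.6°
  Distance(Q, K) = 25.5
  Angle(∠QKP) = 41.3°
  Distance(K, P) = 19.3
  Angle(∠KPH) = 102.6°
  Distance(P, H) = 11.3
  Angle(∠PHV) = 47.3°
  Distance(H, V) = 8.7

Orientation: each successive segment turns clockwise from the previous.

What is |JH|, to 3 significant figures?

9.27

J is at the origin; JQ runs at 154.6° with length 15.6, so Q = (-14.1, 6.69). ∠JQK = 68.6° gives QK at 43.2° from the x-axis; with |QK| = 25.5, K = (4.50, 24.1). ∠QKP = 41.3° gives KP at -95.5° from the x-axis; with |KP| = 19.3, P = (2.65, 4.94). ∠KPH = 102.6° gives PH at -173° from the x-axis; with |PH| = 11.3, H = (-8.57, 3.54). Then |JH| = |H − J| = 9.27.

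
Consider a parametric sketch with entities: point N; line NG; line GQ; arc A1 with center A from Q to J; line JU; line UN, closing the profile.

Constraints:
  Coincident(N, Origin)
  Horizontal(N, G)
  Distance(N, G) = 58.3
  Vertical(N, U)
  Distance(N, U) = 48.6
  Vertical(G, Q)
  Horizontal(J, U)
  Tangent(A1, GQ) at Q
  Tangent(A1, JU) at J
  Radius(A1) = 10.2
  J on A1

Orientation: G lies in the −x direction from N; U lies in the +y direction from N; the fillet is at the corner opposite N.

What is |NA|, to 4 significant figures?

61.55

N and U share the same x with |NU| = 48.6 and U on the +y side, so U = (0.000, 48.60). The virtual corner opposite N is at (-58.30, 48.60). Tangency of A1 to GQ means the radius AQ is perpendicular to GQ and the tangent condition forces AJ to be normal to JU, with radius 10.2, so the center A sits 10.2 in from both sides at A = (-48.10, 38.40). Then |NA| = |A − N| = 61.55.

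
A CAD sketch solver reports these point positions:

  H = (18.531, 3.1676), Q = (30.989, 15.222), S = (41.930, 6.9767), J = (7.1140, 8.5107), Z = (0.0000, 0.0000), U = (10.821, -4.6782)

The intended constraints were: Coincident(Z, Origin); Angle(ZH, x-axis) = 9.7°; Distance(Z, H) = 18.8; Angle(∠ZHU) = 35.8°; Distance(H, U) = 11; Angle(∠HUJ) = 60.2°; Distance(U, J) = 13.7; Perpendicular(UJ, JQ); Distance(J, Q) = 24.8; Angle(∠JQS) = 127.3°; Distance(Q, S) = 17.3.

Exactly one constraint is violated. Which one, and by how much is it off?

Distance(Q, S) = 17.3 — off by 3.60.

Z = (0.00, 0.00) ✓; ZH at 9.700° ✓; |ZH| = 18.80 ✓; ∠ZHU = 35.80° ✓; |HU| = 11.00 ✓; ∠HUJ = 60.20° ✓; |UJ| = 13.70 ✓; ∠(UJ, JQ) = 90.00° ✓; |JQ| = 24.80 ✓; ∠JQS = 127.3° ✓; |QS| = 13.70 ✗.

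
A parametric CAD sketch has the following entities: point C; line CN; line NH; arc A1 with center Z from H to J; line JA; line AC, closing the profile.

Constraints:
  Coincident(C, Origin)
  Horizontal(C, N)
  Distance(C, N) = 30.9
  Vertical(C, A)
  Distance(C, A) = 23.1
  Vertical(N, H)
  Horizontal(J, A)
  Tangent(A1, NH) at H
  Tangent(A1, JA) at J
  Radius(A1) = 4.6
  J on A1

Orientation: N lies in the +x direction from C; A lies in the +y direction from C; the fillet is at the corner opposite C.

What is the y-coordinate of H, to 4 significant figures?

18.50

The virtual corner opposite C is at (30.90, 23.10). Tangency of A1 to NH means the radius ZH is perpendicular to NH and A1 meets JA tangentially, so ZJ is at right angles to JA, with radius 4.6, so the center Z sits 4.6 in from both sides at Z = (26.30, 18.50). That places the tangent points at H = (30.90, 18.50) on NH and J = (26.30, 23.10) on JA. So H.y = 18.50.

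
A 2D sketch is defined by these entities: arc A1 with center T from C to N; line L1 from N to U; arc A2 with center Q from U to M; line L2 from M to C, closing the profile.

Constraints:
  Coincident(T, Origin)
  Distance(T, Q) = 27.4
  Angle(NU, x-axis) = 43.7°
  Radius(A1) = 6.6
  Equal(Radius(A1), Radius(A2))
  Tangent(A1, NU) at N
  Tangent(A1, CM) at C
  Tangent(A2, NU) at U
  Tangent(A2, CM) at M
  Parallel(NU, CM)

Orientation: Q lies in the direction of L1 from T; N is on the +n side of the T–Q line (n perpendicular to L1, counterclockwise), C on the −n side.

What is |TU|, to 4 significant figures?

28.18

The slot axis is L1's direction at 43.7°, so u = (cos 43.7°, sin 43.7°) = (0.7230, 0.6909) and n = (−sin 43.7°, cos 43.7°) = (-0.6909, 0.7230). T is at the origin and Q lies 27.4 along u from T, so Q = 27.4·u = (19.81, 18.93). Tangency of A1 to both parallel lines with radius 6.6 puts N and C at T ± 6.6·n: N = (-4.560, 4.772), C = (4.560, -4.772). Equal radii place U and M the same way about Q: U = Q + 6.6·n = (15.25, 23.70), M = Q − 6.6·n = (24.37, 14.16). Then |TU| = |U − T| = 28.18.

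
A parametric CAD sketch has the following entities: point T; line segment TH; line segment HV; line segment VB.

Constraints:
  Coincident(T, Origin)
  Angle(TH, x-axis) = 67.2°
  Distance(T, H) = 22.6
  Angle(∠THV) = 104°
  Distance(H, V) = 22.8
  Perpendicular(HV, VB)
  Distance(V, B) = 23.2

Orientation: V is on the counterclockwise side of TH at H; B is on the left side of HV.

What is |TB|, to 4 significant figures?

28.30

∠THV = 104.0°, so HV runs at 67.2° + (180° − 104.0°) = 143.2° from the x-axis; with |HV| = 22.8, V = H + 22.8·(cos 143.2°, sin 143.2°) = (-9.499, 34.49). HV is perpendicular to VB; with |VB| = 23.2 on the left of HV, B = V + 23.2·(-0.5990, -0.8007) = (-23.40, 15.91). Then |TB| = |B − T| = 28.30.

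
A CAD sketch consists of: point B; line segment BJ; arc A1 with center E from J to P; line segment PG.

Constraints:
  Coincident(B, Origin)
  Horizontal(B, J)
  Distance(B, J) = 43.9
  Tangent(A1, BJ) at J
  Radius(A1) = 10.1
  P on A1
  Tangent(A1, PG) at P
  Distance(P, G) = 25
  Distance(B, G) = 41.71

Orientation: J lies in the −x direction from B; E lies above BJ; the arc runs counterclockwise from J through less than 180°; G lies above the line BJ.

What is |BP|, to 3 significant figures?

35.0

Checks: |EP| = 10.10 ✓; ∠(EP, PG) = 90.00° ✓; |PG| = 25.00 ✓; |BG| = 41.71 ✓.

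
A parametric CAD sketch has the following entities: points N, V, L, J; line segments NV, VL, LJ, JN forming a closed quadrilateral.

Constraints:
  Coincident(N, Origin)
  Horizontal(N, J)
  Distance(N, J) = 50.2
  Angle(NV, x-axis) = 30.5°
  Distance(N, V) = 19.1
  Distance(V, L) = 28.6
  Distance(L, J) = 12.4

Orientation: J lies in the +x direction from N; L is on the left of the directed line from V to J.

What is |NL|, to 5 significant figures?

46.402

N is at the origin; NJ is horizontal with |NJ| = 50.2 and J in +x, so J = (50.2, 0). NV runs at 30.5° with |NV| = 19.1, so V = (16.457, 9.6940). L is determined by |VL| = 28.6 and |LJ| = 12.4 together: it lies at the intersection of circle(V, 28.6) and circle(J, 12.4). With |VJ| = 35.108, the foot of the radical line on VJ is 27.013 from V and the perpendicular offset is √(28.6² − 27.013²) = 9.3936. Taking the left-of-VJ solution: L = (45.014, 11.263).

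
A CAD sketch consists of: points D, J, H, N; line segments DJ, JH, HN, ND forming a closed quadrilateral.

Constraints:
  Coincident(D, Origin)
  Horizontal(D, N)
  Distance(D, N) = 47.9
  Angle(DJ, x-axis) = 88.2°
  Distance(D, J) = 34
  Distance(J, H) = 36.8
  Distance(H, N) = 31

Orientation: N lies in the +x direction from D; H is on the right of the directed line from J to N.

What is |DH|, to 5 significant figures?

16.927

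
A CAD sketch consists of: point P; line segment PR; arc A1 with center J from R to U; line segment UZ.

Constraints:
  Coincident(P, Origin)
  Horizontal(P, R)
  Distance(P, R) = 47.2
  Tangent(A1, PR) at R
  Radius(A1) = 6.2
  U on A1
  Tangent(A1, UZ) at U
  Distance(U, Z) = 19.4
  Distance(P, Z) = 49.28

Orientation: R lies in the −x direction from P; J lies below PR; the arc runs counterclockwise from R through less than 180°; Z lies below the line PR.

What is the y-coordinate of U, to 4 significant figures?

-9.549

Checks: |JU| = 6.200 ✓; ∠(JU, UZ) = 90.00° ✓; |UZ| = 19.40 ✓; |PZ| = 49.28 ✓.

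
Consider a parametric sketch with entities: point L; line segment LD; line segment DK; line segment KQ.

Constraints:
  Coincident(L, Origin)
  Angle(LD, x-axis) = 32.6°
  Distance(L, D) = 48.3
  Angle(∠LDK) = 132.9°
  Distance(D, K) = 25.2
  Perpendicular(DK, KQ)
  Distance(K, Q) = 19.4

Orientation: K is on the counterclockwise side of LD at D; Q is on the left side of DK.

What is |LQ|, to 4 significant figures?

60.24

L is at the origin; LD runs at 32.6° with length 48.3, so D = 48.3·(cos 32.6°, sin 32.6°) = (40.69, 26.02). ∠LDK = 132.9°, so DK runs at 32.6° + (180° − 132.9°) = 79.70° from the x-axis; with |DK| = 25.2, K = D + 25.2·(cos 79.70°, sin 79.70°) = (45.20, 50.82). The perpendicularity gives KQ at right angles to DK; with |KQ| = 19.4 on the left of DK, Q = K + 19.4·(-0.9839, 0.1788) = (26.11, 54.29). Then |LQ| = |Q − L| = 60.24.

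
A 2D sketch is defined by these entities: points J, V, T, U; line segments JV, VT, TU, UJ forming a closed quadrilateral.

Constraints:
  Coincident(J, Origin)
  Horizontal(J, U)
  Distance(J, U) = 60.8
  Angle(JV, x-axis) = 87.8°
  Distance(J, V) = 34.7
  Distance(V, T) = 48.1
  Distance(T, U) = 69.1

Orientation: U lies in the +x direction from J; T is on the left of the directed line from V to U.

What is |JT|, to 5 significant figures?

75.791

J is at the origin; JU is horizontal with |JU| = 60.8 and U in +x, so U = (60.8, 0). JV runs at 87.8° with |JV| = 34.7, so V = (1.3321, 34.674). T is determined by |VT| = 48.1 and |TU| = 69.1 together: it lies at the intersection of circle(V, 48.1) and circle(U, 69.1). With |VU| = 68.839, the foot of the radical line on VU is 16.543 from V and the perpendicular offset is √(48.1² − 16.543²) = 45.166. Taking the left-of-VU solution: T = (38.373, 65.359).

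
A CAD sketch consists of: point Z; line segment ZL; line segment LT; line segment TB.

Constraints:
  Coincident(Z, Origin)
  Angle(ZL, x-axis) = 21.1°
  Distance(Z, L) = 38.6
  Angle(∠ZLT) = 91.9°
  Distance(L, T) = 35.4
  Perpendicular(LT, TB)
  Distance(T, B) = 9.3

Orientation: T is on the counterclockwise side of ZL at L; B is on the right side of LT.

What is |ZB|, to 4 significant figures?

60.31

∠ZLT = 91.9°, so LT runs at 21.1° + (180° − 91.9°) = 109.2° from the x-axis; with |LT| = 35.4, T = L + 35.4·(cos 109.2°, sin 109.2°) = (24.37, 47.33). LT is perpendicular to TB; with |TB| = 9.3 on the right of LT, B = T + 9.3·(0.9444, 0.3289) = (33.15, 50.39). Then |ZB| = |B − Z| = 60.31.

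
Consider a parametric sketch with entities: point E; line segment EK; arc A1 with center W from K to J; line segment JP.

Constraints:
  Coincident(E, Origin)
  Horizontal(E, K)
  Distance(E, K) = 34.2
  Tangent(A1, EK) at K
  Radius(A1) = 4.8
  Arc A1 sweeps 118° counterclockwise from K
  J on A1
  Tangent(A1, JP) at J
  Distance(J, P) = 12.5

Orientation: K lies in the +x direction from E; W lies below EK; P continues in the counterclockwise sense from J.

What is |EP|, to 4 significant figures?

40.14

E is at the origin; EK is horizontal with |EK| = 34.2 and K on the +x side, so K = (34.20, 0.000). The tangent condition forces WK to be normal to EK, so W = K + (0, -4.8) = (34.20, -4.800). On A1, K sits at bearing 90° from W; a 118° counterclockwise sweep puts J at bearing 208°, so J = W + 4.8·(cos 208°, sin 208°) = (29.96, -7.053). A1 meets JP tangentially, so WJ is at right angles to JP, so JP runs along (−sin 208°, cos 208°); with |JP| = 12.5, P = (35.83, -18.09). Then |EP| = |P − E| = 40.14.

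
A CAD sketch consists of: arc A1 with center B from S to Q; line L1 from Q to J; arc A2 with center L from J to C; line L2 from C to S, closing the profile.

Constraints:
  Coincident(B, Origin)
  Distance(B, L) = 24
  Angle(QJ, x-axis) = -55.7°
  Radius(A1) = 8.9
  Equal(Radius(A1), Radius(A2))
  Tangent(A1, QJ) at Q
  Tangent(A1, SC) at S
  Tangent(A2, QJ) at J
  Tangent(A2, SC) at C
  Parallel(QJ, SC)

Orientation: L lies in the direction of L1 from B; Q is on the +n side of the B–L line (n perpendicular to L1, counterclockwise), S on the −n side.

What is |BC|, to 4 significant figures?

25.60

The slot axis is L1's direction at -55.7°, so u = (cos -55.7°, sin -55.7°) = (0.5635, -0.8261) and n = (−sin -55.7°, cos -55.7°) = (0.8261, 0.5635). B is at the origin and L lies 24.0 along u from B, so L = 24.0·u = (13.52, -19.83). Tangency of A1 to both parallel lines with radius 8.9 puts Q and S at B ± 8.9·n: Q = (7.352, 5.015), S = (-7.352, -5.015). Equal radii place J and C the same way about L: J = L + 8.9·n = (20.88, -14.81), C = L − 8.9·n = (6.172, -24.84). Then |BC| = |C − B| = 25.60.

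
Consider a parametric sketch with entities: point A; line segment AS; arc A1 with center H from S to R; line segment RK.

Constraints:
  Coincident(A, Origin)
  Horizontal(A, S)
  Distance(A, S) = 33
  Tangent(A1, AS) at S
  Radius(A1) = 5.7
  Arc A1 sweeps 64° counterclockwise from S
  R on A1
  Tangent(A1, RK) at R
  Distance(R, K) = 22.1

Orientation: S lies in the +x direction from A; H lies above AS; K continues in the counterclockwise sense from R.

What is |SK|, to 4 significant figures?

27.41

A is at the origin; AS is horizontal with |AS| = 33.0 and S on the +x side, so S = (33.00, 0.000). Since A1 is tangent to AS there, HS ⟂ AS, so H = S + (0, 5.7) = (33.00, 5.700). On A1, S sits at bearing -90° from H; a 64° counterclockwise sweep puts R at bearing -26°, so R = H + 5.7·(cos -26°, sin -26°) = (38.12, 3.201). The tangent condition forces HR to be normal to RK, so RK runs along (−sin -26°, cos -26°); with |RK| = 22.1, K = (47.81, 23.06). Then |SK| = |K − S| = 27.41.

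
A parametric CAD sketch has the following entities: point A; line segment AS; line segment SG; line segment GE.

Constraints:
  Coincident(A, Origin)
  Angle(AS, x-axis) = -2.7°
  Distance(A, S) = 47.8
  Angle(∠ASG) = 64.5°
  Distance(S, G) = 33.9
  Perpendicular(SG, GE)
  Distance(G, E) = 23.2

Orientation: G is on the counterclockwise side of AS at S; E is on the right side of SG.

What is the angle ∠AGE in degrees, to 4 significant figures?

162.8°

∠ASG = 64.5°, so SG runs at -2.7° + (180° − 64.5°) = 112.8° from the x-axis; with |SG| = 33.9, G = S + 33.9·(cos 112.8°, sin 112.8°) = (34.61, 29.00). The perpendicularity gives GE at right angles to SG; with |GE| = 23.2 on the right of SG, E = G + 23.2·(0.9219, 0.3875) = (56.00, 37.99). Then cos ∠AGE = GA·GE / (|GA||GE|), giving 162.8°.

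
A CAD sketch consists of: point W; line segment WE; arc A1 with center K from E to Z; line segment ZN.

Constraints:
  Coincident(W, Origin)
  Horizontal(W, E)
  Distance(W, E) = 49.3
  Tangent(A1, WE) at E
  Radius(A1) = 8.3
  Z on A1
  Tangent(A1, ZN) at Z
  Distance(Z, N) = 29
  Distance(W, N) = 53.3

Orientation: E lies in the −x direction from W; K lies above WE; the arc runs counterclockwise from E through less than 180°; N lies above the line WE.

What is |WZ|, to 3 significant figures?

41.7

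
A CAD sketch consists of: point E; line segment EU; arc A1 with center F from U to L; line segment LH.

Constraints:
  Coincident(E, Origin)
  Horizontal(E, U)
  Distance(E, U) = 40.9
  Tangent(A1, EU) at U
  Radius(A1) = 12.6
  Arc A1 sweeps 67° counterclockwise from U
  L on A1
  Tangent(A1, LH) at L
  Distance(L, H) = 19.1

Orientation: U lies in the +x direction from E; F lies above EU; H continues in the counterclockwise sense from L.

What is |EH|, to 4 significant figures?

65.06

On A1, U sits at bearing -90° from F; a 67° counterclockwise sweep puts L at bearing -23°, so L = F + 12.6·(cos -23°, sin -23°) = (52.50, 7.677). A1 meets LH tangentially, so FL is at right angles to LH, so LH runs along (−sin -23°, cos -23°); with |LH| = 19.1, H = (59.96, 25.26). Then |EH| = |H − E| = 65.06.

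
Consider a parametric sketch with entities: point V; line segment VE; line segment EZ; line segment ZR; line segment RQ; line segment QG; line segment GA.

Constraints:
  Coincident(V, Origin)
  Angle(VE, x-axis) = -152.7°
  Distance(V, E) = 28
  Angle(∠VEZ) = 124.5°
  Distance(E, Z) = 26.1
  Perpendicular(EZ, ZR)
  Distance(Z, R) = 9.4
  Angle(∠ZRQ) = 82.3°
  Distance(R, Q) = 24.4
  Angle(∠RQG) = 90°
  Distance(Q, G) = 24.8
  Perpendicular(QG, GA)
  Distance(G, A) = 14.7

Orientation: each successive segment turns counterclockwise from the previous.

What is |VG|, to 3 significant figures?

46.6

V is at the origin; VE runs at -152.7° with length 28.0, so E = (-24.9, -12.8). ∠VEZ = 124.5° gives EZ at -97.2° from the x-axis; with |EZ| = 26.1, Z = (-28.2, -38.7). The perpendicularity gives ZR at right angles to EZ, so ZR runs at -7.20°; with |ZR| = 9.4, R = (-18.8, -39.9). ∠ZRQ = 82.3° gives RQ at 90.5° from the x-axis; with |RQ| = 24.4, Q = (-19.0, -15.5). ∠RQG = 90.0° gives QG at -180° from the x-axis; with |QG| = 24.8, G = (-43.8, -15.7). Then |VG| = |G − V| = 46.6.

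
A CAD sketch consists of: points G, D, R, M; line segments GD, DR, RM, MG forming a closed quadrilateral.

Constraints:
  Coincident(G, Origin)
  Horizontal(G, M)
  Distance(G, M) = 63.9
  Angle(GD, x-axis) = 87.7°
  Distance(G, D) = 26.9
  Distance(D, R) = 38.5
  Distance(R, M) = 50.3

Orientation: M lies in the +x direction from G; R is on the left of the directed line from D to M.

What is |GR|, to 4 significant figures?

55.70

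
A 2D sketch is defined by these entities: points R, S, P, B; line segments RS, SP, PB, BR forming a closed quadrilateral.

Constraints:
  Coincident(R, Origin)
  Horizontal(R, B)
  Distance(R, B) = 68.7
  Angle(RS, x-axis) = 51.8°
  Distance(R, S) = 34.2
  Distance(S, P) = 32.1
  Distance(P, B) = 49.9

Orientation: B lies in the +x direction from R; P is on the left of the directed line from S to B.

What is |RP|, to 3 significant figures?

65.6

Checks: |SP| = 32.10 ✓; |PB| = 49.90 ✓.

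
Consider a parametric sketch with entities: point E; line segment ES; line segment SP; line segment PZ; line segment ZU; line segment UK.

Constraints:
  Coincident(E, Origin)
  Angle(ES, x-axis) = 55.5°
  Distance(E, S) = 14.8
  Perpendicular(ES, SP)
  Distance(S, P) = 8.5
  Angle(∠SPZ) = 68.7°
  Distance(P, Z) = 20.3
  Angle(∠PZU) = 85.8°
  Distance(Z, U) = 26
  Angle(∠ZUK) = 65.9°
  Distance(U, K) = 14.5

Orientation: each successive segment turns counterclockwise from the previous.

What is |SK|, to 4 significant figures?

11.42

E is at the origin; ES runs at 55.5° with length 14.8, so S = (8.383, 12.20). ES is perpendicular to SP, so SP runs at 145.5°; with |SP| = 8.5, P = (1.378, 17.01). ∠SPZ = 68.7° gives PZ at -103.2° from the x-axis; with |PZ| = 20.3, Z = (-3.258, -2.752). ∠PZU = 85.8° gives ZU at -9.000° from the x-axis; with |ZU| = 26.0, U = (22.42, -6.819). ∠ZUK = 65.9° gives UK at 105.1° from the x-axis; with |UK| = 14.5, K = (18.64, 7.180). Then |SK| = |K − S| = 11.42.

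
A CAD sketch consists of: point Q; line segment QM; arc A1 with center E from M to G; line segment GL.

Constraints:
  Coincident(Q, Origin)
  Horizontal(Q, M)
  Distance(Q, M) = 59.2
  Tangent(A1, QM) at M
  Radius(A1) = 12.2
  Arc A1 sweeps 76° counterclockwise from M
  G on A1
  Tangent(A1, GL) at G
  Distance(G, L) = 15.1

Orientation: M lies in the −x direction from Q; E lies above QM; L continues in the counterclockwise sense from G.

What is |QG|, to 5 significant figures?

48.257

Since A1 is tangent to QM there, EM ⟂ QM, so E = M + (0, 12.2) = (-59.200, 12.200). On A1, M sits at bearing -90° from E; a 76° counterclockwise sweep puts G at bearing -14°, so G = E + 12.2·(cos -14°, sin -14°) = (-47.362, 9.2486). Then |QG| = |G − Q| = 48.257.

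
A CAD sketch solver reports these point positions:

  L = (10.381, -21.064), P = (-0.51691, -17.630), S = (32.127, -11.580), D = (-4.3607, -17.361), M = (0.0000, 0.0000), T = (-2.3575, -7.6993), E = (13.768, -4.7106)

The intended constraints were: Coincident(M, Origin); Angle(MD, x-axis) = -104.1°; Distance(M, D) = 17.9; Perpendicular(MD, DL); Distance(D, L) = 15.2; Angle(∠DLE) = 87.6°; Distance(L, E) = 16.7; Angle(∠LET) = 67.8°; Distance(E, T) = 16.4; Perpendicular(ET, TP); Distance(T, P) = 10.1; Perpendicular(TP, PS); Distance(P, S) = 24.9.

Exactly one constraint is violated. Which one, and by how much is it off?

Distance(P, S) = 24.9 — off by 8.30.

M = (0.00, 0.00) ✓; MD at -104.1° ✓; |MD| = 17.90 ✓; ∠(MD, DL) = 90.00° ✓; |DL| = 15.20 ✓; ∠DLE = 87.60° ✓; |LE| = 16.70 ✓; ∠LET = 67.80° ✓; |ET| = 16.40 ✓; ∠(ET, TP) = 90.00° ✓; |TP| = 10.10 ✓; ∠(TP, PS) = 90.00° ✓; |PS| = 33.20 ✗.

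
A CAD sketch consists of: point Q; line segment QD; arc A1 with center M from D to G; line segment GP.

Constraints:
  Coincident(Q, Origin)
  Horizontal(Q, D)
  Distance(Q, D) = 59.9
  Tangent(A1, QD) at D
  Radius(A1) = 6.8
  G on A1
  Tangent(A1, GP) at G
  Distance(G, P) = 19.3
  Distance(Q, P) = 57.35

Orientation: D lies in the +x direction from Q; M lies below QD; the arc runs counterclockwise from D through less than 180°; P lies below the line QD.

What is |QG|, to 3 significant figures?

53.5

Q is at the origin; QD is horizontal with |QD| = 59.9 and D on the +x side, so D = (59.9, 0.00). A1 meets QD tangentially, so MD is at right angles to QD, so M = D + (0, -6.8) = (59.9, -6.80). Since MG ⟂ GP (tangency), |MP| = √(6.8² + 19.3²) = 20.5 regardless of where G sits on A1. So P lies on both circle(Q, 57.35) and circle(M, 20.5); the below-QD intersection is P = (51.4, -25.4). G is the foot of the tangent from P: G = (53.1, -6.19).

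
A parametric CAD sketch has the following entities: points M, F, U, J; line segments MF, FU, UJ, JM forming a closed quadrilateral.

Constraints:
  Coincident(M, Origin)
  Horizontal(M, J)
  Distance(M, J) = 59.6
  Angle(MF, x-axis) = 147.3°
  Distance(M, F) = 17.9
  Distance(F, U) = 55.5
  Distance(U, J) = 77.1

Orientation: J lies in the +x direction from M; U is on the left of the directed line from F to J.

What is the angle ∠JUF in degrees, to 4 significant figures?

66.91°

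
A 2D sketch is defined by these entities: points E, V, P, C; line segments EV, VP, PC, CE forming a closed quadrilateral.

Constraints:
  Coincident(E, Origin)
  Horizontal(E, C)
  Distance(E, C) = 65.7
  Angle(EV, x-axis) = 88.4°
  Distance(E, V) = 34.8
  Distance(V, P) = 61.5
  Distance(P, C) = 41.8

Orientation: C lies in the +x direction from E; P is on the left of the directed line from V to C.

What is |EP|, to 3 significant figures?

74.8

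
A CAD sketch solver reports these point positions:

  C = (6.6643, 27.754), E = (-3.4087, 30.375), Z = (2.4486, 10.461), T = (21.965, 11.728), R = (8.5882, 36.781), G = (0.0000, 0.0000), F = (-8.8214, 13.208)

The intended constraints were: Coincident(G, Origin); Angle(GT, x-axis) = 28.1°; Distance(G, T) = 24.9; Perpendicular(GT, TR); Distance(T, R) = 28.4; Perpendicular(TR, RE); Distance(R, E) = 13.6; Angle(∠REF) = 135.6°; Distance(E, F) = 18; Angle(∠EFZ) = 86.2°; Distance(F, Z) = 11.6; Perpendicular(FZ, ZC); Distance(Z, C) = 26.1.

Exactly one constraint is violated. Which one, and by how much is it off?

Distance(Z, C) = 26.1 — off by 8.30.

G = (0.00, 0.00) ✓; GT at 28.10° ✓; |GT| = 24.90 ✓; ∠(GT, TR) = 90.00° ✓; |TR| = 28.40 ✓; ∠(TR, RE) = 90.00° ✓; |RE| = 13.60 ✓; ∠REF = 135.6° ✓; |EF| = 18.00 ✓; ∠EFZ = 86.20° ✓; |FZ| = 11.60 ✓; ∠(FZ, ZC) = 90.00° ✓; |ZC| = 17.80 ✗.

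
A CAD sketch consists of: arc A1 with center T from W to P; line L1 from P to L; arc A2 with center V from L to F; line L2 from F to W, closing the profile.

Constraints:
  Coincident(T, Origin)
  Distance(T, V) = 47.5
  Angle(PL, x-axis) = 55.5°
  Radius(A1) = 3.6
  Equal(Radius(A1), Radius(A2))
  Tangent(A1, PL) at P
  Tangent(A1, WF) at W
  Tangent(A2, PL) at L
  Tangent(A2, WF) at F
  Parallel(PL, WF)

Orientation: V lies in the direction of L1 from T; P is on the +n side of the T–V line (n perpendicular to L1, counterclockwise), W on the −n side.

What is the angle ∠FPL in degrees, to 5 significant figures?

8.6192°

The slot axis is L1's direction at 55.5°, so u = (cos 55.5°, sin 55.5°) = (0.56641, 0.82413) and n = (−sin 55.5°, cos 55.5°) = (-0.82413, 0.56641). T is at the origin and V lies 47.5 along u from T, so V = 47.5·u = (26.904, 39.146). Tangency of A1 to both parallel lines with radius 3.6 puts P and W at T ± 3.6·n: P = (-2.9669, 2.0391), W = (2.9669, -2.0391). Equal radii place L and F the same way about V: L = V + 3.6·n = (23.937, 41.185), F = V − 3.6·n = (29.871, 37.107). Then cos ∠FPL = PF·PL / (|PF||PL|), giving 8.6192°.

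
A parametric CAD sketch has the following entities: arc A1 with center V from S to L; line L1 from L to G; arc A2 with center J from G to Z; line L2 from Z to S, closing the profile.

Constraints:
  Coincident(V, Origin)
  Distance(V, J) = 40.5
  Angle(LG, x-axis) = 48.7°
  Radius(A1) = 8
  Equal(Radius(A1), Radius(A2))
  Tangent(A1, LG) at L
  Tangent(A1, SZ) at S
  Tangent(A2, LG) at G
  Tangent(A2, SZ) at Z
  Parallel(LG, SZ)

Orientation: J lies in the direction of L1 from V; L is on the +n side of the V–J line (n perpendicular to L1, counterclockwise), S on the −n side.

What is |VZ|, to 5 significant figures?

41.283

Tangency of A1 to both parallel lines with radius 8.0 puts L and S at V ± 8.0·n: L = (-6.0101, 5.2800), S = (6.0101, -5.2800). Equal radii place G and Z the same way about J: G = J + 8.0·n = (20.720, 35.706), Z = J − 8.0·n = (32.740, 25.146). Then |VZ| = |Z − V| = 41.283.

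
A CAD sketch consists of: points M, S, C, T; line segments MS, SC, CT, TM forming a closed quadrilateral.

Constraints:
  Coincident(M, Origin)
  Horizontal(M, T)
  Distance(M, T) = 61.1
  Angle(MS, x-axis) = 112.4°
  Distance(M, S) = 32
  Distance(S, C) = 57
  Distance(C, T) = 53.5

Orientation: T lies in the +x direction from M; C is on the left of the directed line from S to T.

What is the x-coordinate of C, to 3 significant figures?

41.2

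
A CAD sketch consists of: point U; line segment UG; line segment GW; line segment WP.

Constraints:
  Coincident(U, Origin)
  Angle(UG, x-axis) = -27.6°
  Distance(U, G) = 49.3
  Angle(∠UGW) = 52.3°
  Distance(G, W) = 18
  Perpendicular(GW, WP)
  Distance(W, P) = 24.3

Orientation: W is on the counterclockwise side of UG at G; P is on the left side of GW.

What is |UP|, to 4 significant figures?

19.08

∠UGW = 52.3°, so GW runs at -27.6° + (180° − 52.3°) = 100.1° from the x-axis; with |GW| = 18.0, W = G + 18.0·(cos 100.1°, sin 100.1°) = (40.53, -5.119). The perpendicularity gives WP at right angles to GW; with |WP| = 24.3 on the left of GW, P = W + 24.3·(-0.9845, -0.1754) = (16.61, -9.381). Then |UP| = |P − U| = 19.08.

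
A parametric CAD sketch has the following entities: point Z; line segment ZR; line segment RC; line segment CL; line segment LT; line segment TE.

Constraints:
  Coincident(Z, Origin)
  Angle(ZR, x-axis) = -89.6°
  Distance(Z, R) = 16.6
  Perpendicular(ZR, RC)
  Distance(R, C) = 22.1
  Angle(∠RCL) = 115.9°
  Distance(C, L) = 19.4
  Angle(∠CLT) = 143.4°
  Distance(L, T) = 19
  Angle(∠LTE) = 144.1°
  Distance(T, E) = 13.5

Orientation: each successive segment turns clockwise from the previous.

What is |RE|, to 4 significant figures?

48.56

Z is at the origin; ZR runs at -89.6° with length 16.6, so R = (0.1159, -16.60). ZR ⟂ RC, so RC runs at -179.6°; with |RC| = 22.1, C = (-21.98, -16.75). ∠RCL = 115.9° gives CL at 116.3° from the x-axis; with |CL| = 19.4, L = (-30.58, 0.6380). ∠CLT = 143.4° gives LT at 79.70° from the x-axis; with |LT| = 19.0, T = (-27.18, 19.33). ∠LTE = 144.1° gives TE at 43.80° from the x-axis; with |TE| = 13.5, E = (-17.44, 28.68). Then |RE| = |E − R| = 48.56.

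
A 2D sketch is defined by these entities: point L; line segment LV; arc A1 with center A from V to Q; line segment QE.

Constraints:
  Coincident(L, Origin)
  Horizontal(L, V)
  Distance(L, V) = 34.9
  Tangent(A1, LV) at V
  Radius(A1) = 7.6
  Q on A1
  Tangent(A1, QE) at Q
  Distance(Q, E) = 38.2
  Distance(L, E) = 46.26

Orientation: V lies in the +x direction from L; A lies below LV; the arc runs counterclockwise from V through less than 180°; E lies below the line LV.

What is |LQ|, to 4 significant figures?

28.13

Checks: |AQ| = 7.600 ✓; ∠(AQ, QE) = 90.00° ✓; |QE| = 38.20 ✓; |LE| = 46.26 ✓.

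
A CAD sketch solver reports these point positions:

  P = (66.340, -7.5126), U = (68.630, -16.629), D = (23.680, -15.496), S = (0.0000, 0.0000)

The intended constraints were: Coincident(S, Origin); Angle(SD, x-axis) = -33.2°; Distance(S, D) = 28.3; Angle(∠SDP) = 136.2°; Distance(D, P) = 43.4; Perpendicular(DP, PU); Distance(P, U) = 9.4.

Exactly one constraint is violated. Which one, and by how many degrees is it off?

Perpendicular(DP, PU) — off by 3.50°.

S = (0.00, 0.00) ✓; SD at -33.20° ✓; |SD| = 28.30 ✓; ∠SDP = 136.2° ✓; |DP| = 43.40 ✓; ∠(DP, PU) = 86.50° ✗; |PU| = 9.400 ✓.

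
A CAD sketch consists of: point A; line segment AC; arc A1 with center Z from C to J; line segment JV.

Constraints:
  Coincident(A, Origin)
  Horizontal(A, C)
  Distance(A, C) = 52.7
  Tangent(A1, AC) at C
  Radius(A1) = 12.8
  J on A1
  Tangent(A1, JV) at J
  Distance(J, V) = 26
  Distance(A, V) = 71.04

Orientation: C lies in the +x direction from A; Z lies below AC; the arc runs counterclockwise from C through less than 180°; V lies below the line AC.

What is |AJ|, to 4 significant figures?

47.03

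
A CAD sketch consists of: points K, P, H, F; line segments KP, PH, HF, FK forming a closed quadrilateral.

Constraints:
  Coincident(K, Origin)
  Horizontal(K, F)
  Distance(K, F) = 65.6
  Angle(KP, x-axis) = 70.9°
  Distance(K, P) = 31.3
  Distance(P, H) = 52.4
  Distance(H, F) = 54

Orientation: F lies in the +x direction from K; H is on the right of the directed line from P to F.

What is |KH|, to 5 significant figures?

27.854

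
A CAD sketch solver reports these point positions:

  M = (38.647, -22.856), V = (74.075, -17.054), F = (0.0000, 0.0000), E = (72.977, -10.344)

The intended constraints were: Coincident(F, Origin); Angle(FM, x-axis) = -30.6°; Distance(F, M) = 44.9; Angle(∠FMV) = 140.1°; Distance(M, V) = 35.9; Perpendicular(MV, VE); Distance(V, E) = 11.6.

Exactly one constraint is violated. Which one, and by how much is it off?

Distance(V, E) = 11.6 — off by 4.80.

F = (0.00, 0.00) ✓; FM at -30.60° ✓; |FM| = 44.90 ✓; ∠FMV = 140.1° ✓; |MV| = 35.90 ✓; ∠(MV, VE) = 89.99° ✓; |VE| = 6.799 ✗.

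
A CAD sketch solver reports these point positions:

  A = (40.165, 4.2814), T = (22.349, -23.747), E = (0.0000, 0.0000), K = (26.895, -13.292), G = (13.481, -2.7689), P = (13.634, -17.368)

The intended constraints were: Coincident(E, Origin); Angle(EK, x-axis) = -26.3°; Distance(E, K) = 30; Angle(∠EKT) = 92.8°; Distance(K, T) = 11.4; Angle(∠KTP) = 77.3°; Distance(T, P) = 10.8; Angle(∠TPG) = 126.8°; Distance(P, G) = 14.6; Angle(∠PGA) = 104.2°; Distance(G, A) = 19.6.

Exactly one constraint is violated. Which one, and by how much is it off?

Distance(G, A) = 19.6 — off by 8.00.

E = (0.00, 0.00) ✓; EK at -26.30° ✓; |EK| = 30.00 ✓; ∠EKT = 92.80° ✓; |KT| = 11.40 ✓; ∠KTP = 77.30° ✓; |TP| = 10.80 ✓; ∠TPG = 126.8° ✓; |PG| = 14.60 ✓; ∠PGA = 104.2° ✓; |GA| = 27.60 ✗.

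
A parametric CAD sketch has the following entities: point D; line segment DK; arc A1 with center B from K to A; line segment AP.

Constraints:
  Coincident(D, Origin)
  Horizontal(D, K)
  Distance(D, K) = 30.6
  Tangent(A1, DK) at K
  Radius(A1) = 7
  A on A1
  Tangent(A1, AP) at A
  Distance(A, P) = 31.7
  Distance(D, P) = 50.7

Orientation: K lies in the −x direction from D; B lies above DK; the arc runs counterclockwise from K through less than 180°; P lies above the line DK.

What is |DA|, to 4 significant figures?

25.39

D is at the origin; D and K share the same y with |DK| = 30.6 and K on the −x side, so K = (-30.60, 0.000). The tangent condition forces BK to be normal to DK, so B = K + (0, 7) = (-30.60, 7.000). Since BA ⟂ AP (tangency), |BP| = √(7.0² + 31.7²) = 32.46 regardless of where A sits on A1. So P lies on both circle(D, 50.7) and circle(B, 32.46); the above-DK intersection is P = (-31.86, 39.44). A is the foot of the tangent from P: A = (-23.83, 8.773).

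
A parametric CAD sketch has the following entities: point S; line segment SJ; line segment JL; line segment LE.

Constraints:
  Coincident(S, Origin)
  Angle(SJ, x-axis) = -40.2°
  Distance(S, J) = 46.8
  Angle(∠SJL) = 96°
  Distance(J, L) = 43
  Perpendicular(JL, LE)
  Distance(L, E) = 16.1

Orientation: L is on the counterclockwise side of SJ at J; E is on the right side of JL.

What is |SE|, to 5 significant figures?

78.853

S is at the origin; SJ runs at -40.2° with length 46.8, so J = 46.8·(cos -40.2°, sin -40.2°) = (35.746, -30.207). ∠SJL = 96.0°, so JL runs at -40.2° + (180° − 96.0°) = 43.800° from the x-axis; with |JL| = 43.0, L = J + 43.0·(cos 43.800°, sin 43.800°) = (66.781, -0.44526). JL is perpendicular to LE; with |LE| = 16.1 on the right of JL, E = L + 16.1·(0.69214, -0.72176) = (77.925, -12.066). Then |SE| = |E − S| = 78.853.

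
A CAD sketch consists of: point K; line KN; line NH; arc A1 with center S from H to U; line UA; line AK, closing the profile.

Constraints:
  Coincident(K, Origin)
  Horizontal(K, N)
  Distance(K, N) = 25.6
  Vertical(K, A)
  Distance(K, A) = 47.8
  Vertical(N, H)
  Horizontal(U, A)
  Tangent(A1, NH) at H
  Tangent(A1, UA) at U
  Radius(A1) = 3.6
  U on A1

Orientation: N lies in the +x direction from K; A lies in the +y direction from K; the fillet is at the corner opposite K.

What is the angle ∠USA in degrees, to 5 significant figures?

80.707°

The virtual corner opposite K is at (25.600, 47.800). The tangent condition forces SH to be normal to NH and tangency of A1 to UA means the radius SU is perpendicular to UA, with radius 3.6, so the center S sits 3.6 in from both sides at S = (22.000, 44.200). That places the tangent points at H = (25.600, 44.200) on NH and U = (22.000, 47.800) on UA. Then cos ∠USA = SU·SA / (|SU||SA|), giving 80.707°.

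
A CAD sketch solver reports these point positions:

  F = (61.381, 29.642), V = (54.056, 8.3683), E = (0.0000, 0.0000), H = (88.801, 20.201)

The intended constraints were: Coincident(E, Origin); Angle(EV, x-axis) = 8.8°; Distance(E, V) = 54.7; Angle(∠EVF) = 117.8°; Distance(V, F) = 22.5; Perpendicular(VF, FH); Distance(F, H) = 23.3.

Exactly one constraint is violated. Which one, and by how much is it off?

Distance(F, H) = 23.3 — off by 5.70.

E = (0.00, 0.00) ✓; EV at 8.800° ✓; |EV| = 54.70 ✓; ∠EVF = 117.8° ✓; |VF| = 22.50 ✓; ∠(VF, FH) = 90.00° ✓; |FH| = 29.00 ✗.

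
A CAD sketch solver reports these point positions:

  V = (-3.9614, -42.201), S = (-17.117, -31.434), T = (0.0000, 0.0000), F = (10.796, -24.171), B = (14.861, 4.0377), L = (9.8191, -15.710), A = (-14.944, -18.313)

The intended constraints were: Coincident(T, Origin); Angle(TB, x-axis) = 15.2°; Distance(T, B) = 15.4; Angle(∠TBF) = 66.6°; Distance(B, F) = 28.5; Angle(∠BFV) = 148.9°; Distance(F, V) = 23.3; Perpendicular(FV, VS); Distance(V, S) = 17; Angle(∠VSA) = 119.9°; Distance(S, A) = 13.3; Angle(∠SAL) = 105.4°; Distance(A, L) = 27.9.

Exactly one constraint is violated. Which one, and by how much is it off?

Distance(A, L) = 27.9 — off by 3.00.

T = (0.00, 0.00) ✓; TB at 15.20° ✓; |TB| = 15.40 ✓; ∠TBF = 66.60° ✓; |BF| = 28.50 ✓; ∠BFV = 148.9° ✓; |FV| = 23.30 ✓; ∠(FV, VS) = 90.00° ✓; |VS| = 17.00 ✓; ∠VSA = 119.9° ✓; |SA| = 13.30 ✓; ∠SAL = 105.4° ✓; |AL| = 24.90 ✗.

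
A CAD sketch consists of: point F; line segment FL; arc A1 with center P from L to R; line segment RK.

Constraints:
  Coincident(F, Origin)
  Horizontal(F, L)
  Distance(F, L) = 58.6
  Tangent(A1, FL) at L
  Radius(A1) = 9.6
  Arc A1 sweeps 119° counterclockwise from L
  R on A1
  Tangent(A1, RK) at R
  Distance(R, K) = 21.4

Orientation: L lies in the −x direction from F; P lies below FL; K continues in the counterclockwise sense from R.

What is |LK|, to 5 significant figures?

33.030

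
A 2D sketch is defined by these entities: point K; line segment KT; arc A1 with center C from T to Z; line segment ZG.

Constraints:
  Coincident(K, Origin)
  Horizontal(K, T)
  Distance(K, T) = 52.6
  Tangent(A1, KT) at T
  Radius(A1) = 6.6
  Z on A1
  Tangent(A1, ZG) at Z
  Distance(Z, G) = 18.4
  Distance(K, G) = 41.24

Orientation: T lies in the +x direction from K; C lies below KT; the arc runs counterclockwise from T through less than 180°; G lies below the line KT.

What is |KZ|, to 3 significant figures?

47.2

K is at the origin; K and T share the same y with |KT| = 52.6 and T on the +x side, so T = (52.6, 0.00). A1 meets KT tangentially, so CT is at right angles to KT, so C = T + (0, -6.6) = (52.6, -6.60). Since CZ ⟂ ZG (tangency), |CG| = √(6.6² + 18.4²) = 19.5 regardless of where Z sits on A1. So G lies on both circle(K, 41.24) and circle(C, 19.5); the below-KT intersection is G = (37.0, -18.3). Z is the foot of the tangent from G: Z = (47.1, -2.96).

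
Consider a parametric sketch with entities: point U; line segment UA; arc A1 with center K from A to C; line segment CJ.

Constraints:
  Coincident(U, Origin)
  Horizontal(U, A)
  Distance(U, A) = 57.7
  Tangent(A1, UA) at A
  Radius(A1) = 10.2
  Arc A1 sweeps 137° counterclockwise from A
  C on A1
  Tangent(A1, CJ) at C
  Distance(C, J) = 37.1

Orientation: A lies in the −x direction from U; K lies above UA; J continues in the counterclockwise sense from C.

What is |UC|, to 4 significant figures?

53.73

The tangent condition forces KA to be normal to UA, so K = A + (0, 10.2) = (-57.70, 10.20). On A1, A sits at bearing -90° from K; a 137° counterclockwise sweep puts C at bearing 47°, so C = K + 10.2·(cos 47°, sin 47°) = (-50.74, 17.66). Then |UC| = |C − U| = 53.73.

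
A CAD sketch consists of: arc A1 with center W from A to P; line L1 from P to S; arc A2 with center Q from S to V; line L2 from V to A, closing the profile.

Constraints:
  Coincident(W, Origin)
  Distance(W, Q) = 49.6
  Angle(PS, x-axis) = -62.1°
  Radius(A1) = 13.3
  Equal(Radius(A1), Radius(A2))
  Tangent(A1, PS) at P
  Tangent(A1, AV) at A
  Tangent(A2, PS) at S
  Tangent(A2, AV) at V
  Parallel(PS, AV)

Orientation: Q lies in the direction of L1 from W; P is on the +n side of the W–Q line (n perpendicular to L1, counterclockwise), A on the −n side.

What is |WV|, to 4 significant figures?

51.35

The slot axis is L1's direction at -62.1°, so u = (cos -62.1°, sin -62.1°) = (0.4679, -0.8838) and n = (−sin -62.1°, cos -62.1°) = (0.8838, 0.4679). W is at the origin and Q lies 49.6 along u from W, so Q = 49.6·u = (23.21, -43.83). Tangency of A1 to both parallel lines with radius 13.3 puts P and A at W ± 13.3·n: P = (11.75, 6.223), A = (-11.75, -6.223). Equal radii place S and V the same way about Q: S = Q + 13.3·n = (34.96, -37.61), V = Q − 13.3·n = (11.46, -50.06). Then |WV| = |V − W| = 51.35.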